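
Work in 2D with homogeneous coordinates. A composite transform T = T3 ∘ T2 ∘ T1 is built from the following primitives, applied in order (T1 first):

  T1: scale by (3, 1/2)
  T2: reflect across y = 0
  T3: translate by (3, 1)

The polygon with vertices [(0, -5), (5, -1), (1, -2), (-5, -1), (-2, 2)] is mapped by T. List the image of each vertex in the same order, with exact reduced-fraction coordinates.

T1 scale by (3, 1/2): (0, -5) → (0, -5/2); (5, -1) → (15, -1/2); (1, -2) → (3, -1); (-5, -1) → (-15, -1/2); (-2, 2) → (-6, 1)
T2 reflect across y = 0: (0, -5/2) → (0, 5/2); (15, -1/2) → (15, 1/2); (3, -1) → (3, 1); (-15, -1/2) → (-15, 1/2); (-6, 1) → (-6, -1)
T3 translate by (3, 1): (0, 5/2) → (3, 7/2); (15, 1/2) → (18, 3/2); (3, 1) → (6, 2); (-15, 1/2) → (-12, 3/2); (-6, -1) → (-3, 0)

image vertices: (3, 7/2), (18, 3/2), (6, 2), (-12, 3/2), (-3, 0)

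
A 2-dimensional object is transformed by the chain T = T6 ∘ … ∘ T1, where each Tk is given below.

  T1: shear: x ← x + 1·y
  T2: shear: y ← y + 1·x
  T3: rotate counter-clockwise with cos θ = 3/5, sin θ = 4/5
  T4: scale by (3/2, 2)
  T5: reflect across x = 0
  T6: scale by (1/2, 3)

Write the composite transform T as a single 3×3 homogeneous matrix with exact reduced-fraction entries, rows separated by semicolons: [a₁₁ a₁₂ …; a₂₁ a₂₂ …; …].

T1 = [1 1 0; 0 1 0; 0 0 1]
T2·T1 = [1 1 0; 1 2 0; 0 0 1]
T3·…·T1 = [-1/5 -1 0; 7/5 2 0; 0 0 1]
T4·…·T1 = [-3/10 -3/2 0; 14/5 4 0; 0 0 1]
T5·…·T1 = [3/10 3/2 0; 14/5 4 0; 0 0 1]
T6·…·T1 = [3/20 3/4 0; 42/5 12 0; 0 0 1]

T = [3/20 3/4 0; 42/5 12 0; 0 0 1]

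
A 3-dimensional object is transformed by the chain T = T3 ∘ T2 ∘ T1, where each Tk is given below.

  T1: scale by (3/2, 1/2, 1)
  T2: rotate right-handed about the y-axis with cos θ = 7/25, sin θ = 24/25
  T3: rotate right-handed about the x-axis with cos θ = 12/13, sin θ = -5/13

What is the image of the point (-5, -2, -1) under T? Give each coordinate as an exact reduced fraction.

T1 scale by (3/2, 1/2, 1): (-5, -2, -1) → (-15/2, -1, -1)
T2 rotate right-handed about the y-axis with cos θ = 7/25, sin θ = 24/25: (-15/2, -1, -1) → (-153/50, -1, 173/25)
T3 rotate right-handed about the x-axis with cos θ = 12/13, sin θ = -5/13: (-153/50, -1, 173/25) → (-153/50, 113/65, 2201/325)

T(p) = (-153/50, 113/65, 2201/325)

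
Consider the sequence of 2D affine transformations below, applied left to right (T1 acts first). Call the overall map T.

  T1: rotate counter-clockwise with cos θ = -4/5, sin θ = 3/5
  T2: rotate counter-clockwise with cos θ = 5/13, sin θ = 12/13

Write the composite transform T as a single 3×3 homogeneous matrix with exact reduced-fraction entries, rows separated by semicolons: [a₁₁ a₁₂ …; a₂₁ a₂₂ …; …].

T1 = [-4/5 -3/5 0; 3/5 -4/5 0; 0 0 1]
T2·T1 = [-56/65 33/65 0; -33/65 -56/65 0; 0 0 1]

T = [-56/65 33/65 0; -33/65 -56/65 0; 0 0 1]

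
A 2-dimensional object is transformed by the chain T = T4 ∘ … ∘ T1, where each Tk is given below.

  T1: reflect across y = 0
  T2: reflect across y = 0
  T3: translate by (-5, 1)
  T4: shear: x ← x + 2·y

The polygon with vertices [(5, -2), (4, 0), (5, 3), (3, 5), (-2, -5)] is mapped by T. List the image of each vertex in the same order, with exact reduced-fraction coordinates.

image vertices: (-2, -1), (1, 1), (8, 4), (10, 6), (-15, -4)

T1 reflect across y = 0: (5, -2) → (5, 2); (4, 0) → (4, 0); (5, 3) → (5, -3); (3, 5) → (3, -5); (-2, -5) → (-2, 5)
T2 reflect across y = 0: (5, 2) → (5, -2); (4, 0) → (4, 0); (5, -3) → (5, 3); (3, -5) → (3, 5); (-2, 5) → (-2, -5)
T3 translate by (-5, 1): (5, -2) → (0, -1); (4, 0) → (-1, 1); (5, 3) → (0, 4); (3, 5) → (-2, 6); (-2, -5) → (-7, -4)
T4 shear: x ← x + 2·y: (0, -1) → (-2, -1); (-1, 1) → (1, 1); (0, 4) → (8, 4); (-2, 6) → (10, 6); (-7, -4) → (-15, -4)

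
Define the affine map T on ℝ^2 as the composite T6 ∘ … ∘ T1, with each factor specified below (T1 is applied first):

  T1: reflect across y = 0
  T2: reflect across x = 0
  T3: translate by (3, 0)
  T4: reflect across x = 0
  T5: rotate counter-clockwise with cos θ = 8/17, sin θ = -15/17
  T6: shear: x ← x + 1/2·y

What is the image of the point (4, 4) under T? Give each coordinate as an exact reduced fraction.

T1 reflect across y = 0: (4, 4) → (4, -4)
T2 reflect across x = 0: (4, -4) → (-4, -4)
T3 translate by (3, 0): (-4, -4) → (-1, -4)
T4 reflect across x = 0: (-1, -4) → (1, -4)
T5 rotate counter-clockwise with cos θ = 8/17, sin θ = -15/17: (1, -4) → (-52/17, -47/17)
T6 shear: x ← x + 1/2·y: (-52/17, -47/17) → (-151/34, -47/17)

T(p) = (-151/34, -47/17)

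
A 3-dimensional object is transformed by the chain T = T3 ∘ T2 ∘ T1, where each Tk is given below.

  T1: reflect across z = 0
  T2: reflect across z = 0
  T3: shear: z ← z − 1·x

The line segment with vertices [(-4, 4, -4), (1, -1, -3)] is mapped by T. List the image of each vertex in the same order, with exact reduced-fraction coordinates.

T1 reflect across z = 0: (-4, 4, -4) → (-4, 4, 4); (1, -1, -3) → (1, -1, 3)
T2 reflect across z = 0: (-4, 4, 4) → (-4, 4, -4); (1, -1, 3) → (1, -1, -3)
T3 shear: z ← z − 1·x: (-4, 4, -4) → (-4, 4, 0); (1, -1, -3) → (1, -1, -4)

image vertices: (-4, 4, 0), (1, -1, -4)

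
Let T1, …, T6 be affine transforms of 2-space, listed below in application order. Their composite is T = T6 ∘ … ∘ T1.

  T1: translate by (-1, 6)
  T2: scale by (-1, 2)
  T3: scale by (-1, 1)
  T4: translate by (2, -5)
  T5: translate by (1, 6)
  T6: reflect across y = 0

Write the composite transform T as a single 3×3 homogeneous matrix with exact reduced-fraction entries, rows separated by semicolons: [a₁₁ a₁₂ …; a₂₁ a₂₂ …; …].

T1 = [1 0 -1; 0 1 6; 0 0 1]
T2·T1 = [-1 0 1; 0 2 12; 0 0 1]
T3·…·T1 = [1 0 -1; 0 2 12; 0 0 1]
T4·…·T1 = [1 0 1; 0 2 7; 0 0 1]
T5·…·T1 = [1 0 2; 0 2 13; 0 0 1]
T6·…·T1 = [1 0 2; 0 -2 -13; 0 0 1]

T = [1 0 2; 0 -2 -13; 0 0 1]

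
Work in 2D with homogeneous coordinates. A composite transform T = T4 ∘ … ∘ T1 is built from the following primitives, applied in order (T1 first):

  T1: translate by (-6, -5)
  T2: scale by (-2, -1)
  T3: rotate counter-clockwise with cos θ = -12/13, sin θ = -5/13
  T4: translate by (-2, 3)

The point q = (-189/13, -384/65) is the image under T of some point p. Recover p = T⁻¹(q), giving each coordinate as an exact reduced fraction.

T1 = [1 0 -6; 0 1 -5; 0 0 1]
T2·T1 = [-2 0 12; 0 -1 5; 0 0 1]
T3·…·T1 = [24/13 -5/13 -119/13; 10/13 12/13 -120/13; 0 0 1]
T4·…·T1 = [24/13 -5/13 -145/13; 10/13 12/13 -81/13; 0 0 1]
det M = 2; M⁻¹ = [6/13 5/26 165/26; -5/13 12/13 19/13; 0 0 1]
M⁻¹ · (-189/13, -384/65)ᵀ = (-3/2, 8/5)ᵀ

p = (-3/2, 8/5)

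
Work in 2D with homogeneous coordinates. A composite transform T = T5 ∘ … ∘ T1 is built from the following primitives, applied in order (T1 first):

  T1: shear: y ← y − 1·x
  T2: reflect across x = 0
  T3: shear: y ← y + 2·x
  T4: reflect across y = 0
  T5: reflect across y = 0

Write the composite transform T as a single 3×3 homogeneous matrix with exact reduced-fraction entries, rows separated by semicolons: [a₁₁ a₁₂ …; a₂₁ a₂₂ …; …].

T1 = [1 0 0; -1 1 0; 0 0 1]
T2·T1 = [-1 0 0; -1 1 0; 0 0 1]
T3·…·T1 = [-1 0 0; -3 1 0; 0 0 1]
T4·…·T1 = [-1 0 0; 3 -1 0; 0 0 1]
T5·…·T1 = [-1 0 0; -3 1 0; 0 0 1]

T = [-1 0 0; -3 1 0; 0 0 1]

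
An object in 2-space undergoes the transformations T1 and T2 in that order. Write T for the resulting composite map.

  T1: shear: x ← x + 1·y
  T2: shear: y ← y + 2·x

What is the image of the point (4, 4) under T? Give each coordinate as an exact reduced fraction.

T1 shear: x ← x + 1·y: (4, 4) → (8, 4)
T2 shear: y ← y + 2·x: (8, 4) → (8, 20)

T(p) = (8, 20)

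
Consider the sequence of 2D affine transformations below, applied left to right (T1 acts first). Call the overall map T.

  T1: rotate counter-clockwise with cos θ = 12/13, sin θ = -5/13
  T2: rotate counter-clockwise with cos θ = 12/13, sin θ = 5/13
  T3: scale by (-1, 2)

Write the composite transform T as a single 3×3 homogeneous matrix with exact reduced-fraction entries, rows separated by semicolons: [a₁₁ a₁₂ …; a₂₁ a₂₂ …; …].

T1 = [12/13 5/13 0; -5/13 12/13 0; 0 0 1]
T2·T1 = [1 0 0; 0 1 0; 0 0 1]
T3·…·T1 = [-1 0 0; 0 2 0; 0 0 1]

T = [-1 0 0; 0 2 0; 0 0 1]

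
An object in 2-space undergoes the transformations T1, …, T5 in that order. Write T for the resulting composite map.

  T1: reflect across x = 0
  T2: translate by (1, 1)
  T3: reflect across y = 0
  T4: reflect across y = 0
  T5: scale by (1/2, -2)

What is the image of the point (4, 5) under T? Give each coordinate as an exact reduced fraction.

T1 reflect across x = 0: (4, 5) → (-4, 5)
T2 translate by (1, 1): (-4, 5) → (-3, 6)
T3 reflect across y = 0: (-3, 6) → (-3, -6)
T4 reflect across y = 0: (-3, -6) → (-3, 6)
T5 scale by (1/2, -2): (-3, 6) → (-3/2, -12)

T(p) = (-3/2, -12)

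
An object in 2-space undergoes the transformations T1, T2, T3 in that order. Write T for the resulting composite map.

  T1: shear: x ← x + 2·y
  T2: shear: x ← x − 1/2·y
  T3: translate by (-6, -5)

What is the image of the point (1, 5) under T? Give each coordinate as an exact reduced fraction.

T1 shear: x ← x + 2·y: (1, 5) → (11, 5)
T2 shear: x ← x − 1/2·y: (11, 5) → (17/2, 5)
T3 translate by (-6, -5): (17/2, 5) → (5/2, 0)

T(p) = (5/2, 0)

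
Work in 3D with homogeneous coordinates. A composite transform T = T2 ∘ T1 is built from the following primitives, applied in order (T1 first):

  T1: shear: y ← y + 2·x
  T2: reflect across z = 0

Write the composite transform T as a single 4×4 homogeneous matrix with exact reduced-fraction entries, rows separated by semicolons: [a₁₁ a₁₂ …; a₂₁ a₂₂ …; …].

T = [1 0 0 0; 2 1 0 0; 0 0 -1 0; 0 0 0 1]

T1 = [1 0 0 0; 2 1 0 0; 0 0 1 0; 0 0 0 1]
T2·T1 = [1 0 0 0; 2 1 0 0; 0 0 -1 0; 0 0 0 1]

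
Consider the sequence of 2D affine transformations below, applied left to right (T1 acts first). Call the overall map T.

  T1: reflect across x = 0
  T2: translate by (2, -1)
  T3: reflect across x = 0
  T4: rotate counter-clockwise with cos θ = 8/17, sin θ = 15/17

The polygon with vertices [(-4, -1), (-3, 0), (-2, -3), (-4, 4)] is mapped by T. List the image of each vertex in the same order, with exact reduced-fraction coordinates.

image vertices: (-18/17, -106/17), (-25/17, -83/17), (28/17, -92/17), (-93/17, -66/17)

T1 reflect across x = 0: (-4, -1) → (4, -1); (-3, 0) → (3, 0); (-2, -3) → (2, -3); (-4, 4) → (4, 4)
T2 translate by (2, -1): (4, -1) → (6, -2); (3, 0) → (5, -1); (2, -3) → (4, -4); (4, 4) → (6, 3)
T3 reflect across x = 0: (6, -2) → (-6, -2); (5, -1) → (-5, -1); (4, -4) → (-4, -4); (6, 3) → (-6, 3)
T4 rotate counter-clockwise with cos θ = 8/17, sin θ = 15/17: (-6, -2) → (-18/17, -106/17); (-5, -1) → (-25/17, -83/17); (-4, -4) → (28/17, -92/17); (-6, 3) → (-93/17, -66/17)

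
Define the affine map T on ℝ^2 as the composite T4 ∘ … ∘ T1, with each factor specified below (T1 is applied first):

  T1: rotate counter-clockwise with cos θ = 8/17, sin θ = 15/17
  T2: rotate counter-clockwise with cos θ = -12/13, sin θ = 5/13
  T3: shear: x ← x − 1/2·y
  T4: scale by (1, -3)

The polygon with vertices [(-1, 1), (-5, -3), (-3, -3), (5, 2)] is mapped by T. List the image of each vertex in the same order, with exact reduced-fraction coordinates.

T1 rotate counter-clockwise with cos θ = 8/17, sin θ = 15/17: (-1, 1) → (-23/17, -7/17); (-5, -3) → (5/17, -99/17); (-3, -3) → (21/17, -69/17); (5, 2) → (10/17, 91/17)
T2 rotate counter-clockwise with cos θ = -12/13, sin θ = 5/13: (-23/17, -7/17) → (311/221, -31/221); (5/17, -99/17) → (435/221, 1213/221); (21/17, -69/17) → (93/221, 933/221); (10/17, 91/17) → (-575/221, -1042/221)
T3 shear: x ← x − 1/2·y: (311/221, -31/221) → (653/442, -31/221); (435/221, 1213/221) → (-343/442, 1213/221); (93/221, 933/221) → (-747/442, 933/221); (-575/221, -1042/221) → (-54/221, -1042/221)
T4 scale by (1, -3): (653/442, -31/221) → (653/442, 93/221); (-343/442, 1213/221) → (-343/442, -3639/221); (-747/442, 933/221) → (-747/442, -2799/221); (-54/221, -1042/221) → (-54/221, 3126/221)

image vertices: (653/442, 93/221), (-343/442, -3639/221), (-747/442, -2799/221), (-54/221, 3126/221)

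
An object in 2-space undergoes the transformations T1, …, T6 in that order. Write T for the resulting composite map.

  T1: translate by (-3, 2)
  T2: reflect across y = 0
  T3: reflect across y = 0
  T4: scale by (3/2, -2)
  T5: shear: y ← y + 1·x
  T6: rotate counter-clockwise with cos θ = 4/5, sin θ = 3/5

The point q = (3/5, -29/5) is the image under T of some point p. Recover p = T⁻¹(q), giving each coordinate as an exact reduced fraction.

p = (1, -1)

T1 = [1 0 -3; 0 1 2; 0 0 1]
T2·T1 = [1 0 -3; 0 -1 -2; 0 0 1]
T3·…·T1 = [1 0 -3; 0 1 2; 0 0 1]
T4·…·T1 = [3/2 0 -9/2; 0 -2 -4; 0 0 1]
T5·…·T1 = [3/2 0 -9/2; 3/2 -2 -17/2; 0 0 1]
T6·…·T1 = [3/10 6/5 3/2; 21/10 -8/5 -19/2; 0 0 1]
det M = -3; M⁻¹ = [8/15 2/5 3; 7/10 -1/10 -2; 0 0 1]
M⁻¹ · (3/5, -29/5)ᵀ = (1, -1)ᵀ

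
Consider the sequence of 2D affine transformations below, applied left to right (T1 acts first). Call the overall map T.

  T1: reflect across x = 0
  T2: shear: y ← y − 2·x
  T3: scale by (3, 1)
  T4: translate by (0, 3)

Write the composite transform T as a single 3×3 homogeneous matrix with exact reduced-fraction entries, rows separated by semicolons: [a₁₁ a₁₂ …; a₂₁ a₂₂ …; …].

T1 = [-1 0 0; 0 1 0; 0 0 1]
T2·T1 = [-1 0 0; 2 1 0; 0 0 1]
T3·…·T1 = [-3 0 0; 2 1 0; 0 0 1]
T4·…·T1 = [-3 0 0; 2 1 3; 0 0 1]

T = [-3 0 0; 2 1 3; 0 0 1]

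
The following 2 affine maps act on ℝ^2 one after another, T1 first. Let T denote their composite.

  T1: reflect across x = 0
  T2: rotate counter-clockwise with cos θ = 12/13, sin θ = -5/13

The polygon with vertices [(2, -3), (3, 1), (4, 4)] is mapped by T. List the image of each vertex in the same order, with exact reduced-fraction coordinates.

T1 reflect across x = 0: (2, -3) → (-2, -3); (3, 1) → (-3, 1); (4, 4) → (-4, 4)
T2 rotate counter-clockwise with cos θ = 12/13, sin θ = -5/13: (-2, -3) → (-3, -2); (-3, 1) → (-31/13, 27/13); (-4, 4) → (-28/13, 68/13)

image vertices: (-3, -2), (-31/13, 27/13), (-28/13, 68/13)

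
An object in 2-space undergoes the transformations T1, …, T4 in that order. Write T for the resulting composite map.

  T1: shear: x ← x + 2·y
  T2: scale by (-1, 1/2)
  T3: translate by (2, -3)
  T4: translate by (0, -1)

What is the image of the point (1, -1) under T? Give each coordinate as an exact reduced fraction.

T(p) = (3, -9/2)

T1 shear: x ← x + 2·y: (1, -1) → (-1, -1)
T2 scale by (-1, 1/2): (-1, -1) → (1, -1/2)
T3 translate by (2, -3): (1, -1/2) → (3, -7/2)
T4 translate by (0, -1): (3, -7/2) → (3, -9/2)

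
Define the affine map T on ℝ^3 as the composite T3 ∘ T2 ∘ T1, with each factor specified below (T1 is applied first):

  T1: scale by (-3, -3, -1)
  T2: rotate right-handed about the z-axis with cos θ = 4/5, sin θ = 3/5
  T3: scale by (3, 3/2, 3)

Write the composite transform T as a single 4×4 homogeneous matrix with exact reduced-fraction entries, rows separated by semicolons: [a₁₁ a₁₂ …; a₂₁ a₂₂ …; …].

T = [-36/5 27/5 0 0; -27/10 -18/5 0 0; 0 0 -3 0; 0 0 0 1]

T1 = [-3 0 0 0; 0 -3 0 0; 0 0 -1 0; 0 0 0 1]
T2·T1 = [-12/5 9/5 0 0; -9/5 -12/5 0 0; 0 0 -1 0; 0 0 0 1]
T3·…·T1 = [-36/5 27/5 0 0; -27/10 -18/5 0 0; 0 0 -3 0; 0 0 0 1]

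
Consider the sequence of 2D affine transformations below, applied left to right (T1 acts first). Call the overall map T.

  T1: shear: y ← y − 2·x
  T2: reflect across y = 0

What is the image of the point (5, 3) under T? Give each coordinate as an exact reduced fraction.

T1 shear: y ← y − 2·x: (5, 3) → (5, -7)
T2 reflect across y = 0: (5, -7) → (5, 7)

T(p) = (5, 7)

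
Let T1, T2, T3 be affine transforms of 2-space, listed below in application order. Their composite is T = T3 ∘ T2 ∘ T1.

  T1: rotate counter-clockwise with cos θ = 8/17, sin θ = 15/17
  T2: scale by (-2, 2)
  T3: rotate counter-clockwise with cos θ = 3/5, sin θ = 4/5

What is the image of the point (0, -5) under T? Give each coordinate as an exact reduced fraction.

T(p) = (-26/17, -168/17)

T1 rotate counter-clockwise with cos θ = 8/17, sin θ = 15/17: (0, -5) → (75/17, -40/17)
T2 scale by (-2, 2): (75/17, -40/17) → (-150/17, -80/17)
T3 rotate counter-clockwise with cos θ = 3/5, sin θ = 4/5: (-150/17, -80/17) → (-26/17, -168/17)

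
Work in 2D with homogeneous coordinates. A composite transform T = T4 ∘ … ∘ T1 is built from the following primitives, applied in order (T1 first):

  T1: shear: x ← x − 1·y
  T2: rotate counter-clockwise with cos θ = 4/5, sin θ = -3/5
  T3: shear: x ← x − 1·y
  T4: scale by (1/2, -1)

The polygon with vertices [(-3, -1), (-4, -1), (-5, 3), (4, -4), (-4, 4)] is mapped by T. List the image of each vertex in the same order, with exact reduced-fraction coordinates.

T1 shear: x ← x − 1·y: (-3, -1) → (-2, -1); (-4, -1) → (-3, -1); (-5, 3) → (-8, 3); (4, -4) → (8, -4); (-4, 4) → (-8, 4)
T2 rotate counter-clockwise with cos θ = 4/5, sin θ = -3/5: (-2, -1) → (-11/5, 2/5); (-3, -1) → (-3, 1); (-8, 3) → (-23/5, 36/5); (8, -4) → (4, -8); (-8, 4) → (-4, 8)
T3 shear: x ← x − 1·y: (-11/5, 2/5) → (-13/5, 2/5); (-3, 1) → (-4, 1); (-23/5, 36/5) → (-59/5, 36/5); (4, -8) → (12, -8); (-4, 8) → (-12, 8)
T4 scale by (1/2, -1): (-13/5, 2/5) → (-13/10, -2/5); (-4, 1) → (-2, -1); (-59/5, 36/5) → (-59/10, -36/5); (12, -8) → (6, 8); (-12, 8) → (-6, -8)

image vertices: (-13/10, -2/5), (-2, -1), (-59/10, -36/5), (6, 8), (-6, -8)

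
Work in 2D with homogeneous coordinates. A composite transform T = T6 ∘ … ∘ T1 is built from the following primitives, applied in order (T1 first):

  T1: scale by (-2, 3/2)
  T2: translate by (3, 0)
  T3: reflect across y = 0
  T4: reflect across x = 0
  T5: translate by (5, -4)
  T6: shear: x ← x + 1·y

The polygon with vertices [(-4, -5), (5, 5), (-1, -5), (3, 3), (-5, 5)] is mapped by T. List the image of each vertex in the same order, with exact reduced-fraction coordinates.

image vertices: (-5/2, 7/2), (1/2, -23/2), (7/2, 7/2), (-1/2, -17/2), (-39/2, -23/2)

T1 scale by (-2, 3/2): (-4, -5) → (8, -15/2); (5, 5) → (-10, 15/2); (-1, -5) → (2, -15/2); (3, 3) → (-6, 9/2); (-5, 5) → (10, 15/2)
T2 translate by (3, 0): (8, -15/2) → (11, -15/2); (-10, 15/2) → (-7, 15/2); (2, -15/2) → (5, -15/2); (-6, 9/2) → (-3, 9/2); (10, 15/2) → (13, 15/2)
T3 reflect across y = 0: (11, -15/2) → (11, 15/2); (-7, 15/2) → (-7, -15/2); (5, -15/2) → (5, 15/2); (-3, 9/2) → (-3, -9/2); (13, 15/2) → (13, -15/2)
T4 reflect across x = 0: (11, 15/2) → (-11, 15/2); (-7, -15/2) → (7, -15/2); (5, 15/2) → (-5, 15/2); (-3, -9/2) → (3, -9/2); (13, -15/2) → (-13, -15/2)
T5 translate by (5, -4): (-11, 15/2) → (-6, 7/2); (7, -15/2) → (12, -23/2); (-5, 15/2) → (0, 7/2); (3, -9/2) → (8, -17/2); (-13, -15/2) → (-8, -23/2)
T6 shear: x ← x + 1·y: (-6, 7/2) → (-5/2, 7/2); (12, -23/2) → (1/2, -23/2); (0, 7/2) → (7/2, 7/2); (8, -17/2) → (-1/2, -17/2); (-8, -23/2) → (-39/2, -23/2)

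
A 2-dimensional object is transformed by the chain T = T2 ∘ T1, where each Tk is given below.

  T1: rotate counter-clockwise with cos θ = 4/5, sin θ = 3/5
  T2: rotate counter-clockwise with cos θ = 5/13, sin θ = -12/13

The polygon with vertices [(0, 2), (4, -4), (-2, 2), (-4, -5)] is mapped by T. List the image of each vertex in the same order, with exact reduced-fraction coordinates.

T1 rotate counter-clockwise with cos θ = 4/5, sin θ = 3/5: (0, 2) → (-6/5, 8/5); (4, -4) → (28/5, -4/5); (-2, 2) → (-14/5, 2/5); (-4, -5) → (-1/5, -32/5)
T2 rotate counter-clockwise with cos θ = 5/13, sin θ = -12/13: (-6/5, 8/5) → (66/65, 112/65); (28/5, -4/5) → (92/65, -356/65); (-14/5, 2/5) → (-46/65, 178/65); (-1/5, -32/5) → (-389/65, -148/65)

image vertices: (66/65, 112/65), (92/65, -356/65), (-46/65, 178/65), (-389/65, -148/65)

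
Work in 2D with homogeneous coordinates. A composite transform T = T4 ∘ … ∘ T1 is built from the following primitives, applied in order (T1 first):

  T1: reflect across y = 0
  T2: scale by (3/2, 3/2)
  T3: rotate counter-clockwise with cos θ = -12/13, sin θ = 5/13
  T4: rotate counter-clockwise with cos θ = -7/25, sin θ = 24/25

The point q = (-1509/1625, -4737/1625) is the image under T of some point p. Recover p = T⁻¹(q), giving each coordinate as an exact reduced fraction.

T1 = [1 0 0; 0 -1 0; 0 0 1]
T2·T1 = [3/2 0 0; 0 -3/2 0; 0 0 1]
T3·…·T1 = [-18/13 15/26 0; 15/26 18/13 0; 0 0 1]
T4·…·T1 = [-54/325 -969/650 0; -969/650 54/325 0; 0 0 1]
det M = -9/4; M⁻¹ = [-24/325 -646/975 0; -646/975 24/325 0; 0 0 1]
M⁻¹ · (-1509/1625, -4737/1625)ᵀ = (2, 2/5)ᵀ

p = (2, 2/5)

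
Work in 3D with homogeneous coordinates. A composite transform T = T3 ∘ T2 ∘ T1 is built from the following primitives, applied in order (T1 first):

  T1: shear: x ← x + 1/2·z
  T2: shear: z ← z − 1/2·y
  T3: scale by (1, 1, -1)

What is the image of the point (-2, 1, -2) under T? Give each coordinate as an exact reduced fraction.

T1 shear: x ← x + 1/2·z: (-2, 1, -2) → (-3, 1, -2)
T2 shear: z ← z − 1/2·y: (-3, 1, -2) → (-3, 1, -5/2)
T3 scale by (1, 1, -1): (-3, 1, -5/2) → (-3, 1, 5/2)

T(p) = (-3, 1, 5/2)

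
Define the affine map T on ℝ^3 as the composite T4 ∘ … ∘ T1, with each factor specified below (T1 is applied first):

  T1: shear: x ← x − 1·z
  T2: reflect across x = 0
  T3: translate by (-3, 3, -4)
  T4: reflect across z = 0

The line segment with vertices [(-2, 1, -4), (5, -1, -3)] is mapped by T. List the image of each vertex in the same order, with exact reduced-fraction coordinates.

T1 shear: x ← x − 1·z: (-2, 1, -4) → (2, 1, -4); (5, -1, -3) → (8, -1, -3)
T2 reflect across x = 0: (2, 1, -4) → (-2, 1, -4); (8, -1, -3) → (-8, -1, -3)
T3 translate by (-3, 3, -4): (-2, 1, -4) → (-5, 4, -8); (-8, -1, -3) → (-11, 2, -7)
T4 reflect across z = 0: (-5, 4, -8) → (-5, 4, 8); (-11, 2, -7) → (-11, 2, 7)

image vertices: (-5, 4, 8), (-11, 2, 7)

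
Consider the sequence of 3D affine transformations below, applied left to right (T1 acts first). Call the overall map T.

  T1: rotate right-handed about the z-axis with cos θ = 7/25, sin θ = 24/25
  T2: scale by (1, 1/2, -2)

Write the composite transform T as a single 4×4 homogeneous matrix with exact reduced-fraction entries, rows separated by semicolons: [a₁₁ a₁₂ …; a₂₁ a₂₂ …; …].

T = [7/25 -24/25 0 0; 12/25 7/50 0 0; 0 0 -2 0; 0 0 0 1]

T1 = [7/25 -24/25 0 0; 24/25 7/25 0 0; 0 0 1 0; 0 0 0 1]
T2·T1 = [7/25 -24/25 0 0; 12/25 7/50 0 0; 0 0 -2 0; 0 0 0 1]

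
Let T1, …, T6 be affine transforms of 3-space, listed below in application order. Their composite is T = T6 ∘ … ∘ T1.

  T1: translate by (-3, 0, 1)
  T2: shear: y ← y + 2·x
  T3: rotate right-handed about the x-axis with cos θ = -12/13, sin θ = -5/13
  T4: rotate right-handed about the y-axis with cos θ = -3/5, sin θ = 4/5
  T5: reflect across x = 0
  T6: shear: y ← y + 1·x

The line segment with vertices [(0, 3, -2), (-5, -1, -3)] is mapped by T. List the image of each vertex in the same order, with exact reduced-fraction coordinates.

image vertices: (-45/13, -14/13, 15/13), (-748/65, 222/65, 89/65)

T1 translate by (-3, 0, 1): (0, 3, -2) → (-3, 3, -1); (-5, -1, -3) → (-8, -1, -2)
T2 shear: y ← y + 2·x: (-3, 3, -1) → (-3, -3, -1); (-8, -1, -2) → (-8, -17, -2)
T3 rotate right-handed about the x-axis with cos θ = -12/13, sin θ = -5/13: (-3, -3, -1) → (-3, 31/13, 27/13); (-8, -17, -2) → (-8, 194/13, 109/13)
T4 rotate right-handed about the y-axis with cos θ = -3/5, sin θ = 4/5: (-3, 31/13, 27/13) → (45/13, 31/13, 15/13); (-8, 194/13, 109/13) → (748/65, 194/13, 89/65)
T5 reflect across x = 0: (45/13, 31/13, 15/13) → (-45/13, 31/13, 15/13); (748/65, 194/13, 89/65) → (-748/65, 194/13, 89/65)
T6 shear: y ← y + 1·x: (-45/13, 31/13, 15/13) → (-45/13, -14/13, 15/13); (-748/65, 194/13, 89/65) → (-748/65, 222/65, 89/65)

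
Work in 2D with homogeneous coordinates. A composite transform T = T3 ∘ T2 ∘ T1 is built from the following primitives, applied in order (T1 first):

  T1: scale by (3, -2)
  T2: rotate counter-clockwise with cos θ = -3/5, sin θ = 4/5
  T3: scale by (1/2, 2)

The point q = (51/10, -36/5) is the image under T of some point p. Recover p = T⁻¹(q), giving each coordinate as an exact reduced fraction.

p = (-3, 3)

T1 = [3 0 0; 0 -2 0; 0 0 1]
T2·T1 = [-9/5 8/5 0; 12/5 6/5 0; 0 0 1]
T3·…·T1 = [-9/10 4/5 0; 24/5 12/5 0; 0 0 1]
det M = -6; M⁻¹ = [-2/5 2/15 0; 4/5 3/20 0; 0 0 1]
M⁻¹ · (51/10, -36/5)ᵀ = (-3, 3)ᵀ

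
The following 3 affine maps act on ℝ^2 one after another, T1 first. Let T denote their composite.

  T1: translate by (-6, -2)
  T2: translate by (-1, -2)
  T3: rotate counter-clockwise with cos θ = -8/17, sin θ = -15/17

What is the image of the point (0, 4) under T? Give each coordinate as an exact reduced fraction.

T1 translate by (-6, -2): (0, 4) → (-6, 2)
T2 translate by (-1, -2): (-6, 2) → (-7, 0)
T3 rotate counter-clockwise with cos θ = -8/17, sin θ = -15/17: (-7, 0) → (56/17, 105/17)

T(p) = (56/17, 105/17)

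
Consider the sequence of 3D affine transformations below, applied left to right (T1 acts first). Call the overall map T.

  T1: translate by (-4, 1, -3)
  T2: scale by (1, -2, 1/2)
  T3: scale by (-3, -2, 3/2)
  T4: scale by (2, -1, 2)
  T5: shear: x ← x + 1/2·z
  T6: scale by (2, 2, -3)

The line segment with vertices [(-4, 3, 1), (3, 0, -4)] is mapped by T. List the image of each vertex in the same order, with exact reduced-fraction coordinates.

T1 translate by (-4, 1, -3): (-4, 3, 1) → (-8, 4, -2); (3, 0, -4) → (-1, 1, -7)
T2 scale by (1, -2, 1/2): (-8, 4, -2) → (-8, -8, -1); (-1, 1, -7) → (-1, -2, -7/2)
T3 scale by (-3, -2, 3/2): (-8, -8, -1) → (24, 16, -3/2); (-1, -2, -7/2) → (3, 4, -21/4)
T4 scale by (2, -1, 2): (24, 16, -3/2) → (48, -16, -3); (3, 4, -21/4) → (6, -4, -21/2)
T5 shear: x ← x + 1/2·z: (48, -16, -3) → (93/2, -16, -3); (6, -4, -21/2) → (3/4, -4, -21/2)
T6 scale by (2, 2, -3): (93/2, -16, -3) → (93, -32, 9); (3/4, -4, -21/2) → (3/2, -8, 63/2)

image vertices: (93, -32, 9), (3/2, -8, 63/2)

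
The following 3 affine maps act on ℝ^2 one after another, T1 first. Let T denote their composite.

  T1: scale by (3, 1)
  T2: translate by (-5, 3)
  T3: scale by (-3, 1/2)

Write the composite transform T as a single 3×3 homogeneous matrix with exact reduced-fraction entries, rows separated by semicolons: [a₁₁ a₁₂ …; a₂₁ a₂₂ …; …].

T = [-9 0 15; 0 1/2 3/2; 0 0 1]

T1 = [3 0 0; 0 1 0; 0 0 1]
T2·T1 = [3 0 -5; 0 1 3; 0 0 1]
T3·…·T1 = [-9 0 15; 0 1/2 3/2; 0 0 1]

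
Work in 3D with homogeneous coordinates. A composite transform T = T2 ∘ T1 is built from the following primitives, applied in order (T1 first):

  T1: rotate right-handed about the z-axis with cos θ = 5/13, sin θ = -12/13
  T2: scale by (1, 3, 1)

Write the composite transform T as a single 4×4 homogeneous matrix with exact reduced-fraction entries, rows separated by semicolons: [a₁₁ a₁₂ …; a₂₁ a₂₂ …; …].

T1 = [5/13 12/13 0 0; -12/13 5/13 0 0; 0 0 1 0; 0 0 0 1]
T2·T1 = [5/13 12/13 0 0; -36/13 15/13 0 0; 0 0 1 0; 0 0 0 1]

T = [5/13 12/13 0 0; -36/13 15/13 0 0; 0 0 1 0; 0 0 0 1]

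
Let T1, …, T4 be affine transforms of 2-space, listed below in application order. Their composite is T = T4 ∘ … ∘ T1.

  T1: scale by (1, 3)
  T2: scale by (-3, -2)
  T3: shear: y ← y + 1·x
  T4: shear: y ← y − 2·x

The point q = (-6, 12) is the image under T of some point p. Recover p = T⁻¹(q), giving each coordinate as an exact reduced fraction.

T1 = [1 0 0; 0 3 0; 0 0 1]
T2·T1 = [-3 0 0; 0 -6 0; 0 0 1]
T3·…·T1 = [-3 0 0; -3 -6 0; 0 0 1]
T4·…·T1 = [-3 0 0; 3 -6 0; 0 0 1]
det M = 18; M⁻¹ = [-1/3 0 0; -1/6 -1/6 0; 0 0 1]
M⁻¹ · (-6, 12)ᵀ = (2, -1)ᵀ

p = (2, -1)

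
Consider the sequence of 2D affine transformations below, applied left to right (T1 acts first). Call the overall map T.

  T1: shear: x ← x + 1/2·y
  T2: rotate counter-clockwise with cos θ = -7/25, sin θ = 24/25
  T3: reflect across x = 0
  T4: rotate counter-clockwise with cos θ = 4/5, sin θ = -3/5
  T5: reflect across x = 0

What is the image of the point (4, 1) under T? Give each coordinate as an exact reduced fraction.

T(p) = (-21/5, 19/10)

T1 shear: x ← x + 1/2·y: (4, 1) → (9/2, 1)
T2 rotate counter-clockwise with cos θ = -7/25, sin θ = 24/25: (9/2, 1) → (-111/50, 101/25)
T3 reflect across x = 0: (-111/50, 101/25) → (111/50, 101/25)
T4 rotate counter-clockwise with cos θ = 4/5, sin θ = -3/5: (111/50, 101/25) → (21/5, 19/10)
T5 reflect across x = 0: (21/5, 19/10) → (-21/5, 19/10)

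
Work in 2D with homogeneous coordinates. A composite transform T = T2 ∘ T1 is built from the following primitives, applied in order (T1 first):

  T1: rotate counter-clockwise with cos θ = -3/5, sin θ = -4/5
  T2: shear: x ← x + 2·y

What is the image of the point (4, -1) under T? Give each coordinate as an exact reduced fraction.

T(p) = (-42/5, -13/5)

T1 rotate counter-clockwise with cos θ = -3/5, sin θ = -4/5: (4, -1) → (-16/5, -13/5)
T2 shear: x ← x + 2·y: (-16/5, -13/5) → (-42/5, -13/5)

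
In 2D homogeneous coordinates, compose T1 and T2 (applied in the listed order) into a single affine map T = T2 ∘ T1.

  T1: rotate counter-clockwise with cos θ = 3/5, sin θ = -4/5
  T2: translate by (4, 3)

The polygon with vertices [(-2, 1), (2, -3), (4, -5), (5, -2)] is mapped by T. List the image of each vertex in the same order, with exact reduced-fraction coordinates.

image vertices: (18/5, 26/5), (14/5, -2/5), (12/5, -16/5), (27/5, -11/5)

T1 rotate counter-clockwise with cos θ = 3/5, sin θ = -4/5: (-2, 1) → (-2/5, 11/5); (2, -3) → (-6/5, -17/5); (4, -5) → (-8/5, -31/5); (5, -2) → (7/5, -26/5)
T2 translate by (4, 3): (-2/5, 11/5) → (18/5, 26/5); (-6/5, -17/5) → (14/5, -2/5); (-8/5, -31/5) → (12/5, -16/5); (7/5, -26/5) → (27/5, -11/5)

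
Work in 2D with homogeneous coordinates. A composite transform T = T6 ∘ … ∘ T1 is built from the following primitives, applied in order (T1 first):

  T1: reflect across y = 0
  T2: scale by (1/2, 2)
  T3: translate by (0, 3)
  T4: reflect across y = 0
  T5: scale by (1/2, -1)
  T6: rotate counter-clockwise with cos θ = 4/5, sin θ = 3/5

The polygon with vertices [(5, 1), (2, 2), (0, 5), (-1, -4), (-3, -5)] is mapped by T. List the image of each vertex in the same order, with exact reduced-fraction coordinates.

T1 reflect across y = 0: (5, 1) → (5, -1); (2, 2) → (2, -2); (0, 5) → (0, -5); (-1, -4) → (-1, 4); (-3, -5) → (-3, 5)
T2 scale by (1/2, 2): (5, -1) → (5/2, -2); (2, -2) → (1, -4); (0, -5) → (0, -10); (-1, 4) → (-1/2, 8); (-3, 5) → (-3/2, 10)
T3 translate by (0, 3): (5/2, -2) → (5/2, 1); (1, -4) → (1, -1); (0, -10) → (0, -7); (-1/2, 8) → (-1/2, 11); (-3/2, 10) → (-3/2, 13)
T4 reflect across y = 0: (5/2, 1) → (5/2, -1); (1, -1) → (1, 1); (0, -7) → (0, 7); (-1/2, 11) → (-1/2, -11); (-3/2, 13) → (-3/2, -13)
T5 scale by (1/2, -1): (5/2, -1) → (5/4, 1); (1, 1) → (1/2, -1); (0, 7) → (0, -7); (-1/2, -11) → (-1/4, 11); (-3/2, -13) → (-3/4, 13)
T6 rotate counter-clockwise with cos θ = 4/5, sin θ = 3/5: (5/4, 1) → (2/5, 31/20); (1/2, -1) → (1, -1/2); (0, -7) → (21/5, -28/5); (-1/4, 11) → (-34/5, 173/20); (-3/4, 13) → (-42/5, 199/20)

image vertices: (2/5, 31/20), (1, -1/2), (21/5, -28/5), (-34/5, 173/20), (-42/5, 199/20)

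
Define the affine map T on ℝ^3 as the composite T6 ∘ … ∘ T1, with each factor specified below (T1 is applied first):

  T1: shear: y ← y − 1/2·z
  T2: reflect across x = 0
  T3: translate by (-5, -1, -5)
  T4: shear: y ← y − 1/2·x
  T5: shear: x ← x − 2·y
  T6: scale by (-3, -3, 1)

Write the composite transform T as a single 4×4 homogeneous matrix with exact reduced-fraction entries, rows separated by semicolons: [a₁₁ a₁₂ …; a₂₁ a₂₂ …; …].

T1 = [1 0 0 0; 0 1 -1/2 0; 0 0 1 0; 0 0 0 1]
T2·T1 = [-1 0 0 0; 0 1 -1/2 0; 0 0 1 0; 0 0 0 1]
T3·…·T1 = [-1 0 0 -5; 0 1 -1/2 -1; 0 0 1 -5; 0 0 0 1]
T4·…·T1 = [-1 0 0 -5; 1/2 1 -1/2 3/2; 0 0 1 -5; 0 0 0 1]
T5·…·T1 = [-2 -2 1 -8; 1/2 1 -1/2 3/2; 0 0 1 -5; 0 0 0 1]
T6·…·T1 = [6 6 -3 24; -3/2 -3 3/2 -9/2; 0 0 1 -5; 0 0 0 1]

T = [6 6 -3 24; -3/2 -3 3/2 -9/2; 0 0 1 -5; 0 0 0 1]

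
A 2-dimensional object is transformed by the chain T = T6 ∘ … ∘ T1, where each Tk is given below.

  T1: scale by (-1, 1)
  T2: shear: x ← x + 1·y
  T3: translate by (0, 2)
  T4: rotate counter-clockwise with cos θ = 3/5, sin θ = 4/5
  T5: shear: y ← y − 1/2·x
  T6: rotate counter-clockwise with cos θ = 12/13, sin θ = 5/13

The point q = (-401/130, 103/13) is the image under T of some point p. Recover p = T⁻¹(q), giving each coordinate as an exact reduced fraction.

p = (-4, 3)

T1 = [-1 0 0; 0 1 0; 0 0 1]
T2·T1 = [-1 1 0; 0 1 0; 0 0 1]
T3·…·T1 = [-1 1 0; 0 1 2; 0 0 1]
T4·…·T1 = [-3/5 -1/5 -8/5; -4/5 7/5 6/5; 0 0 1]
T5·…·T1 = [-3/5 -1/5 -8/5; -1/2 3/2 2; 0 0 1]
T6·…·T1 = [-47/130 -99/130 -146/65; -9/13 17/13 16/13; 0 0 1]
det M = -1; M⁻¹ = [-17/13 -99/130 -2; -9/13 47/130 -2; 0 0 1]
M⁻¹ · (-401/130, 103/13)ᵀ = (-4, 3)ᵀ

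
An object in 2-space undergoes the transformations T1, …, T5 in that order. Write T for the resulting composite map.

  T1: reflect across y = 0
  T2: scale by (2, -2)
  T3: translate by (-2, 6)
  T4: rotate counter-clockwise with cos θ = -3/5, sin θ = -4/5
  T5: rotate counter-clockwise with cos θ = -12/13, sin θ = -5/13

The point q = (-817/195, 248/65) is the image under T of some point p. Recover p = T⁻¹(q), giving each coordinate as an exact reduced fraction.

p = (7/3, -1/2)

T1 = [1 0 0; 0 -1 0; 0 0 1]
T2·T1 = [2 0 0; 0 2 0; 0 0 1]
T3·…·T1 = [2 0 -2; 0 2 6; 0 0 1]
T4·…·T1 = [-6/5 8/5 6; -8/5 -6/5 -2; 0 0 1]
T5·…·T1 = [32/65 -126/65 -82/13; 126/65 32/65 -6/13; 0 0 1]
det M = 4; M⁻¹ = [8/65 63/130 1; -63/130 8/65 -3; 0 0 1]
M⁻¹ · (-817/195, 248/65)ᵀ = (7/3, -1/2)ᵀ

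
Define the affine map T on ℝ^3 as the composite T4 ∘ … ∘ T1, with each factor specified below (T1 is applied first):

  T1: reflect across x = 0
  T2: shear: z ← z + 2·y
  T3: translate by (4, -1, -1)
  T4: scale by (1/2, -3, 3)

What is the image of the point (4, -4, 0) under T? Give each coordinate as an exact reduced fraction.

T(p) = (0, 15, -27)

T1 reflect across x = 0: (4, -4, 0) → (-4, -4, 0)
T2 shear: z ← z + 2·y: (-4, -4, 0) → (-4, -4, -8)
T3 translate by (4, -1, -1): (-4, -4, -8) → (0, -5, -9)
T4 scale by (1/2, -3, 3): (0, -5, -9) → (0, 15, -27)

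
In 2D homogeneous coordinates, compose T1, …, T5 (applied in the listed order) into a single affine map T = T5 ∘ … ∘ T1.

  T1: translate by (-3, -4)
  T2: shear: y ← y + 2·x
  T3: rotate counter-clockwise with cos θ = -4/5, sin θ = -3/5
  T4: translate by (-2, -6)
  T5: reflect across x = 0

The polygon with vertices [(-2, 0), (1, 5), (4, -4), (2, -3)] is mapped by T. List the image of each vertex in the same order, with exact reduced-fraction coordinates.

T1 translate by (-3, -4): (-2, 0) → (-5, -4); (1, 5) → (-2, 1); (4, -4) → (1, -8); (2, -3) → (-1, -7)
T2 shear: y ← y + 2·x: (-5, -4) → (-5, -14); (-2, 1) → (-2, -3); (1, -8) → (1, -6); (-1, -7) → (-1, -9)
T3 rotate counter-clockwise with cos θ = -4/5, sin θ = -3/5: (-5, -14) → (-22/5, 71/5); (-2, -3) → (-1/5, 18/5); (1, -6) → (-22/5, 21/5); (-1, -9) → (-23/5, 39/5)
T4 translate by (-2, -6): (-22/5, 71/5) → (-32/5, 41/5); (-1/5, 18/5) → (-11/5, -12/5); (-22/5, 21/5) → (-32/5, -9/5); (-23/5, 39/5) → (-33/5, 9/5)
T5 reflect across x = 0: (-32/5, 41/5) → (32/5, 41/5); (-11/5, -12/5) → (11/5, -12/5); (-32/5, -9/5) → (32/5, -9/5); (-33/5, 9/5) → (33/5, 9/5)

image vertices: (32/5, 41/5), (11/5, -12/5), (32/5, -9/5), (33/5, 9/5)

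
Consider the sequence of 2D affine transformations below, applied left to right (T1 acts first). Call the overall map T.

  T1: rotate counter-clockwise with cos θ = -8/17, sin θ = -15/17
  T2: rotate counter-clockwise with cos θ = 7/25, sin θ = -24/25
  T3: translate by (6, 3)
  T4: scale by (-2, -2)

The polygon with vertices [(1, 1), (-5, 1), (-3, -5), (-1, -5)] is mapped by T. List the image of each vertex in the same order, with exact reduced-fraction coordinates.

T1 rotate counter-clockwise with cos θ = -8/17, sin θ = -15/17: (1, 1) → (7/17, -23/17); (-5, 1) → (55/17, 67/17); (-3, -5) → (-3, 5); (-1, -5) → (-67/17, 55/17)
T2 rotate counter-clockwise with cos θ = 7/25, sin θ = -24/25: (7/17, -23/17) → (-503/425, -329/425); (55/17, 67/17) → (1993/425, -851/425); (-3, 5) → (99/25, 107/25); (-67/17, 55/17) → (851/425, 1993/425)
T3 translate by (6, 3): (-503/425, -329/425) → (2047/425, 946/425); (1993/425, -851/425) → (4543/425, 424/425); (99/25, 107/25) → (249/25, 182/25); (851/425, 1993/425) → (3401/425, 3268/425)
T4 scale by (-2, -2): (2047/425, 946/425) → (-4094/425, -1892/425); (4543/425, 424/425) → (-9086/425, -848/425); (249/25, 182/25) → (-498/25, -364/25); (3401/425, 3268/425) → (-6802/425, -6536/425)

image vertices: (-4094/425, -1892/425), (-9086/425, -848/425), (-498/25, -364/25), (-6802/425, -6536/425)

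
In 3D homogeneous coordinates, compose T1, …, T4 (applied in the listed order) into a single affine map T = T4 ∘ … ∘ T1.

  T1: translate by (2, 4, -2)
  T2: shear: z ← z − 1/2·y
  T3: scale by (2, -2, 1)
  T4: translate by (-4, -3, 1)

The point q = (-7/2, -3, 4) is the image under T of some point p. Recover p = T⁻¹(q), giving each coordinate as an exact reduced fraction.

p = (-7/4, -4, 5)

T1 = [1 0 0 2; 0 1 0 4; 0 0 1 -2; 0 0 0 1]
T2·T1 = [1 0 0 2; 0 1 0 4; 0 -1/2 1 -4; 0 0 0 1]
T3·…·T1 = [2 0 0 4; 0 -2 0 -8; 0 -1/2 1 -4; 0 0 0 1]
T4·…·T1 = [2 0 0 0; 0 -2 0 -11; 0 -1/2 1 -3; 0 0 0 1]
det M = -4; M⁻¹ = [1/2 0 0 0; 0 -1/2 0 -11/2; 0 -1/4 1 1/4; 0 0 0 1]
M⁻¹ · (-7/2, -3, 4)ᵀ = (-7/4, -4, 5)ᵀ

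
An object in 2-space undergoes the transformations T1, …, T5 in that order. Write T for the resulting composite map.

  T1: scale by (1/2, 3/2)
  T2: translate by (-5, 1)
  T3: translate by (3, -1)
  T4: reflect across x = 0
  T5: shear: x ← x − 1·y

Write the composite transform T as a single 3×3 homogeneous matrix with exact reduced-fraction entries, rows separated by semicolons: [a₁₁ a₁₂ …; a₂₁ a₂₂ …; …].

T = [-1/2 -3/2 2; 0 3/2 0; 0 0 1]

T1 = [1/2 0 0; 0 3/2 0; 0 0 1]
T2·T1 = [1/2 0 -5; 0 3/2 1; 0 0 1]
T3·…·T1 = [1/2 0 -2; 0 3/2 0; 0 0 1]
T4·…·T1 = [-1/2 0 2; 0 3/2 0; 0 0 1]
T5·…·T1 = [-1/2 -3/2 2; 0 3/2 0; 0 0 1]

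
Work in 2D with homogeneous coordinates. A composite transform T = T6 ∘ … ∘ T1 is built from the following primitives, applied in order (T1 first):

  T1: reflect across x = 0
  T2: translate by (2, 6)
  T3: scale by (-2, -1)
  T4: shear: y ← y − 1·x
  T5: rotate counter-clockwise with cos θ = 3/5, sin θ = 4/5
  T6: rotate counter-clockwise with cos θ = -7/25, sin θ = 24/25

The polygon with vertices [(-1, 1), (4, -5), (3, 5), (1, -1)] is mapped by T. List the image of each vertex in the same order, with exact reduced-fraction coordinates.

image vertices: (746/125, -147/125), (-248/125, 761/125), (338/125, 1609/125), (366/125, 263/125)

T1 reflect across x = 0: (-1, 1) → (1, 1); (4, -5) → (-4, -5); (3, 5) → (-3, 5); (1, -1) → (-1, -1)
T2 translate by (2, 6): (1, 1) → (3, 7); (-4, -5) → (-2, 1); (-3, 5) → (-1, 11); (-1, -1) → (1, 5)
T3 scale by (-2, -1): (3, 7) → (-6, -7); (-2, 1) → (4, -1); (-1, 11) → (2, -11); (1, 5) → (-2, -5)
T4 shear: y ← y − 1·x: (-6, -7) → (-6, -1); (4, -1) → (4, -5); (2, -11) → (2, -13); (-2, -5) → (-2, -3)
T5 rotate counter-clockwise with cos θ = 3/5, sin θ = 4/5: (-6, -1) → (-14/5, -27/5); (4, -5) → (32/5, 1/5); (2, -13) → (58/5, -31/5); (-2, -3) → (6/5, -17/5)
T6 rotate counter-clockwise with cos θ = -7/25, sin θ = 24/25: (-14/5, -27/5) → (746/125, -147/125); (32/5, 1/5) → (-248/125, 761/125); (58/5, -31/5) → (338/125, 1609/125); (6/5, -17/5) → (366/125, 263/125)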